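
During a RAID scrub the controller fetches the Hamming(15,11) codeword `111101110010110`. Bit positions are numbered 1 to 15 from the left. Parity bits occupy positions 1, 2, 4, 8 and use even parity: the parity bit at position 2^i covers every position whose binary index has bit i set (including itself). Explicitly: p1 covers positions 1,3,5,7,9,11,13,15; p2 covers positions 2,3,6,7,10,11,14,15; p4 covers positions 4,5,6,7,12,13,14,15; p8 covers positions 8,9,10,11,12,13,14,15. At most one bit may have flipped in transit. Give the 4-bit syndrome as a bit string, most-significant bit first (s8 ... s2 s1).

s1: b1⊕b3⊕b5⊕b7⊕b9⊕b11⊕b13⊕b15 = 1⊕1⊕0⊕1⊕0⊕1⊕1⊕0 = 1
s2: b2⊕b3⊕b6⊕b7⊕b10⊕b11⊕b14⊕b15 = 1⊕1⊕1⊕1⊕0⊕1⊕1⊕0 = 0
s4: b4⊕b5⊕b6⊕b7⊕b12⊕b13⊕b14⊕b15 = 1⊕0⊕1⊕1⊕0⊕1⊕1⊕0 = 1
s8: b8⊕b9⊕b10⊕b11⊕b12⊕b13⊕b14⊕b15 = 1⊕0⊕0⊕1⊕0⊕1⊕1⊕0 = 0
Syndrome (s8...s1) = 0101 → position 5.

0101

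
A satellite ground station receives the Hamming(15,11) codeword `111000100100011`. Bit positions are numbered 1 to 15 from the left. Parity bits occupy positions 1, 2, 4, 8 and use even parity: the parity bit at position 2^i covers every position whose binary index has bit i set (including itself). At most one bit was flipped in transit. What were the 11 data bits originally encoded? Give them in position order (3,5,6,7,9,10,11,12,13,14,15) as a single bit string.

10010101011

s1: b1⊕b3⊕b5⊕b7⊕b9⊕b11⊕b13⊕b15 = 1⊕1⊕0⊕1⊕0⊕0⊕0⊕1 = 0
s2: b2⊕b3⊕b6⊕b7⊕b10⊕b11⊕b14⊕b15 = 1⊕1⊕0⊕1⊕1⊕0⊕1⊕1 = 0
s4: b4⊕b5⊕b6⊕b7⊕b12⊕b13⊕b14⊕b15 = 0⊕0⊕0⊕1⊕0⊕0⊕1⊕1 = 1
s8: b8⊕b9⊕b10⊕b11⊕b12⊕b13⊕b14⊕b15 = 0⊕0⊕1⊕0⊕0⊕0⊕1⊕1 = 1
Syndrome (s8...s1) = 1100 → position 12.
Flip bit 12: corrected codeword = 111000100101011
Data bits at positions 3,5,6,7,9,10,11,12,13,14,15: 10010101011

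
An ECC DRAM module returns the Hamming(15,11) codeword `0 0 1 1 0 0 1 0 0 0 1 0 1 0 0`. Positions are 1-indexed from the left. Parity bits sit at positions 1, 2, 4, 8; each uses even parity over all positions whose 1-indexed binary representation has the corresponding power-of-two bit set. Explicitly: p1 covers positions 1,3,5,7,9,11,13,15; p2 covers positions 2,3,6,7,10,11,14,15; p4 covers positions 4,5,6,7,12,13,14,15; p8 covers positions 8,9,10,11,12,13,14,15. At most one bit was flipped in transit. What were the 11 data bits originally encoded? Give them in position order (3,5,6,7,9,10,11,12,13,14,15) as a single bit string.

10110010100

s1: b1⊕b3⊕b5⊕b7⊕b9⊕b11⊕b13⊕b15 = 0⊕1⊕0⊕1⊕0⊕1⊕1⊕0 = 0
s2: b2⊕b3⊕b6⊕b7⊕b10⊕b11⊕b14⊕b15 = 0⊕1⊕0⊕1⊕0⊕1⊕0⊕0 = 1
s4: b4⊕b5⊕b6⊕b7⊕b12⊕b13⊕b14⊕b15 = 1⊕0⊕0⊕1⊕0⊕1⊕0⊕0 = 1
s8: b8⊕b9⊕b10⊕b11⊕b12⊕b13⊕b14⊕b15 = 0⊕0⊕0⊕1⊕0⊕1⊕0⊕0 = 0
Syndrome (s8...s1) = 0110 → position 6.
Flip bit 6: corrected codeword = 001101100010100
Data bits at positions 3,5,6,7,9,10,11,12,13,14,15: 10110010100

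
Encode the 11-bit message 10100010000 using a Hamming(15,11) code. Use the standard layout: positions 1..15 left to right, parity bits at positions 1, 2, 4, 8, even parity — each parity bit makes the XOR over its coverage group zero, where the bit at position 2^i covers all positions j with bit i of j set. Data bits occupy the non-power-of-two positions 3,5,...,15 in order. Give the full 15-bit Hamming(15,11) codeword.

Place data bits at non-power-of-two positions: b3=1, b5=0, b6=1, b7=0, b9=0, b10=0, b11=1, b12=0, b13=0, b14=0, b15=0.
p1 = XOR of data positions {3,5,7,9,11,13,15} = 1⊕0⊕0⊕0⊕1⊕0⊕0 = 0
p2 = XOR of data positions {3,6,7,10,11,14,15} = 1⊕1⊕0⊕0⊕1⊕0⊕0 = 1
p4 = XOR of data positions {5,6,7,12,13,14,15} = 0⊕1⊕0⊕0⊕0⊕0⊕0 = 1
p8 = XOR of data positions {9,10,11,12,13,14,15} = 0⊕0⊕1⊕0⊕0⊕0⊕0 = 1
Codeword b1..b15 = 011101010010000

011101010010000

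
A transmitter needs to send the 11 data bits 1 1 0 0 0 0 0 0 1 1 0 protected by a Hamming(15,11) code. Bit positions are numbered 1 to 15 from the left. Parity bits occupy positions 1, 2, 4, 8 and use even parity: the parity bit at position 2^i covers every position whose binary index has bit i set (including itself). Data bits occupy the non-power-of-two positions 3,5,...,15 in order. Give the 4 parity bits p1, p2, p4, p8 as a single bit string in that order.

Place data bits at non-power-of-two positions: b3=1, b5=1, b6=0, b7=0, b9=0, b10=0, b11=0, b12=0, b13=1, b14=1, b15=0.
p1 = XOR of data positions {3,5,7,9,11,13,15} = 1⊕1⊕0⊕0⊕0⊕1⊕0 = 1
p2 = XOR of data positions {3,6,7,10,11,14,15} = 1⊕0⊕0⊕0⊕0⊕1⊕0 = 0
p4 = XOR of data positions {5,6,7,12,13,14,15} = 1⊕0⊕0⊕0⊕1⊕1⊕0 = 1
p8 = XOR of data positions {9,10,11,12,13,14,15} = 0⊕0⊕0⊕0⊕1⊕1⊕0 = 0
Parity bits p1,p2,p4,p8 = 1010

1010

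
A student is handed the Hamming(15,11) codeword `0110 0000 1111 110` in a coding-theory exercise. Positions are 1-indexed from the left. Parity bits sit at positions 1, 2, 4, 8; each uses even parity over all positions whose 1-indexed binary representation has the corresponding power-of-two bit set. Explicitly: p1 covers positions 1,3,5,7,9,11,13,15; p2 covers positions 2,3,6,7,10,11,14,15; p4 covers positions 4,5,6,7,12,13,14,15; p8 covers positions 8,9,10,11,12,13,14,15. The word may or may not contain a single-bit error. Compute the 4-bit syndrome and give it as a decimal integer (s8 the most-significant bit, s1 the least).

6

s1: b1⊕b3⊕b5⊕b7⊕b9⊕b11⊕b13⊕b15 = 0⊕1⊕0⊕0⊕1⊕1⊕1⊕0 = 0
s2: b2⊕b3⊕b6⊕b7⊕b10⊕b11⊕b14⊕b15 = 1⊕1⊕0⊕0⊕1⊕1⊕1⊕0 = 1
s4: b4⊕b5⊕b6⊕b7⊕b12⊕b13⊕b14⊕b15 = 0⊕0⊕0⊕0⊕1⊕1⊕1⊕0 = 1
s8: b8⊕b9⊕b10⊕b11⊕b12⊕b13⊕b14⊕b15 = 0⊕1⊕1⊕1⊕1⊕1⊕1⊕0 = 0
Syndrome (s8...s1) = 0110 → position 6.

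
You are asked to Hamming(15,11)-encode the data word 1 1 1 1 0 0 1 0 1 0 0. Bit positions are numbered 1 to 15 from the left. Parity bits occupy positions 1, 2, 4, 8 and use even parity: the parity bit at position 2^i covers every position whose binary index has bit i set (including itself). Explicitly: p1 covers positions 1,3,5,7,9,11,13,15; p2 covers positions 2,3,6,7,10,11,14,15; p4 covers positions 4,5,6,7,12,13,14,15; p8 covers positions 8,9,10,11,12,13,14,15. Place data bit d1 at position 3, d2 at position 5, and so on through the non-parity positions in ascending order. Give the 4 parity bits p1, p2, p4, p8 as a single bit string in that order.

Place data bits at non-power-of-two positions: b3=1, b5=1, b6=1, b7=1, b9=0, b10=0, b11=1, b12=0, b13=1, b14=0, b15=0.
p1 = XOR of data positions {3,5,7,9,11,13,15} = 1⊕1⊕1⊕0⊕1⊕1⊕0 = 1
p2 = XOR of data positions {3,6,7,10,11,14,15} = 1⊕1⊕1⊕0⊕1⊕0⊕0 = 0
p4 = XOR of data positions {5,6,7,12,13,14,15} = 1⊕1⊕1⊕0⊕1⊕0⊕0 = 0
p8 = XOR of data positions {9,10,11,12,13,14,15} = 0⊕0⊕1⊕0⊕1⊕0⊕0 = 0
Parity bits p1,p2,p4,p8 = 1000

1000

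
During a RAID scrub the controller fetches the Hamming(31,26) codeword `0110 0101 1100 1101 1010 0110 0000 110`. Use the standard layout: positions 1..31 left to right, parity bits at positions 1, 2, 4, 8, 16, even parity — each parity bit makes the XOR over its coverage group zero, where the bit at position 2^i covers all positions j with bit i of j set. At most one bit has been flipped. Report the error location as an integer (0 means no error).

31

s1: b1⊕b3⊕b5⊕b7⊕b9⊕b11⊕b13⊕b15⊕b17⊕b19⊕b21⊕b23⊕b25⊕b27⊕b29⊕b31 = 0⊕1⊕0⊕0⊕1⊕0⊕1⊕0⊕1⊕1⊕0⊕1⊕0⊕0⊕1⊕0 = 1
s2: b2⊕b3⊕b6⊕b7⊕b10⊕b11⊕b14⊕b15⊕b18⊕b19⊕b22⊕b23⊕b26⊕b27⊕b30⊕b31 = 1⊕1⊕1⊕0⊕1⊕0⊕1⊕0⊕0⊕1⊕1⊕1⊕0⊕0⊕1⊕0 = 1
s4: b4⊕b5⊕b6⊕b7⊕b12⊕b13⊕b14⊕b15⊕b20⊕b21⊕b22⊕b23⊕b28⊕b29⊕b30⊕b31 = 0⊕0⊕1⊕0⊕0⊕1⊕1⊕0⊕0⊕0⊕1⊕1⊕0⊕1⊕1⊕0 = 1
s8: b8⊕b9⊕b10⊕b11⊕b12⊕b13⊕b14⊕b15⊕b24⊕b25⊕b26⊕b27⊕b28⊕b29⊕b30⊕b31 = 1⊕1⊕1⊕0⊕0⊕1⊕1⊕0⊕0⊕0⊕0⊕0⊕0⊕1⊕1⊕0 = 1
s16: b16⊕b17⊕b18⊕b19⊕b20⊕b21⊕b22⊕b23⊕b24⊕b25⊕b26⊕b27⊕b28⊕b29⊕b30⊕b31 = 1⊕1⊕0⊕1⊕0⊕0⊕1⊕1⊕0⊕0⊕0⊕0⊕0⊕1⊕1⊕0 = 1
Syndrome (s16...s1) = 11111 → position 31.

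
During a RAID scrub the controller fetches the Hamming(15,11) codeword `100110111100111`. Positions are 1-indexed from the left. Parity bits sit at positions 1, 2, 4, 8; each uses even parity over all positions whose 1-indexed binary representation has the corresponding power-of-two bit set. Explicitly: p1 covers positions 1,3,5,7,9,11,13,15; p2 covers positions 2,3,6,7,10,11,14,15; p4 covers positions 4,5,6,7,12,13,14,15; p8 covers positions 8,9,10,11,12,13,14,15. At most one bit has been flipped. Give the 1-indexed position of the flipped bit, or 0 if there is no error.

0

s1: b1⊕b3⊕b5⊕b7⊕b9⊕b11⊕b13⊕b15 = 1⊕0⊕1⊕1⊕1⊕0⊕1⊕1 = 0
s2: b2⊕b3⊕b6⊕b7⊕b10⊕b11⊕b14⊕b15 = 0⊕0⊕0⊕1⊕1⊕0⊕1⊕1 = 0
s4: b4⊕b5⊕b6⊕b7⊕b12⊕b13⊕b14⊕b15 = 1⊕1⊕0⊕1⊕0⊕1⊕1⊕1 = 0
s8: b8⊕b9⊕b10⊕b11⊕b12⊕b13⊕b14⊕b15 = 1⊕1⊕1⊕0⊕0⊕1⊕1⊕1 = 0
Syndrome (s8...s1) = 0000 → position 0 (no error).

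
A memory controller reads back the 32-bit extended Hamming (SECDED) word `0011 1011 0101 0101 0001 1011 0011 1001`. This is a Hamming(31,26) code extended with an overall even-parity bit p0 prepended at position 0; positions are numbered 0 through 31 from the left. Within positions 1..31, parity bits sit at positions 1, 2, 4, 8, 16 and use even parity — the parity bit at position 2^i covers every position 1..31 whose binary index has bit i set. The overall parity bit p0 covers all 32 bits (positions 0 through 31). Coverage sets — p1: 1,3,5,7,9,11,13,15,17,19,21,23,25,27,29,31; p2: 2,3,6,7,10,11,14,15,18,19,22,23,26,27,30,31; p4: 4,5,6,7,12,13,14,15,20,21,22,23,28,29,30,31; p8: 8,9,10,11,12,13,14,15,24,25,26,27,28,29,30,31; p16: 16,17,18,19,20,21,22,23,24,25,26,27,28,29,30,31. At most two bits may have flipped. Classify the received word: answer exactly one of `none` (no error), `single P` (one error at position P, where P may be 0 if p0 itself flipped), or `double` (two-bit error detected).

s1: b1⊕b3⊕b5⊕b7⊕b9⊕b11⊕b13⊕b15⊕b17⊕b19⊕b21⊕b23⊕b25⊕b27⊕b29⊕b31 = 0⊕1⊕0⊕1⊕1⊕1⊕1⊕1⊕0⊕1⊕0⊕1⊕0⊕1⊕0⊕1 = 0
s2: b2⊕b3⊕b6⊕b7⊕b10⊕b11⊕b14⊕b15⊕b18⊕b19⊕b22⊕b23⊕b26⊕b27⊕b30⊕b31 = 1⊕1⊕1⊕1⊕0⊕1⊕0⊕1⊕0⊕1⊕1⊕1⊕1⊕1⊕0⊕1 = 0
s4: b4⊕b5⊕b6⊕b7⊕b12⊕b13⊕b14⊕b15⊕b20⊕b21⊕b22⊕b23⊕b28⊕b29⊕b30⊕b31 = 1⊕0⊕1⊕1⊕0⊕1⊕0⊕1⊕1⊕0⊕1⊕1⊕1⊕0⊕0⊕1 = 0
s8: b8⊕b9⊕b10⊕b11⊕b12⊕b13⊕b14⊕b15⊕b24⊕b25⊕b26⊕b27⊕b28⊕b29⊕b30⊕b31 = 0⊕1⊕0⊕1⊕0⊕1⊕0⊕1⊕0⊕0⊕1⊕1⊕1⊕0⊕0⊕1 = 0
s16: b16⊕b17⊕b18⊕b19⊕b20⊕b21⊕b22⊕b23⊕b24⊕b25⊕b26⊕b27⊕b28⊕b29⊕b30⊕b31 = 0⊕0⊕0⊕1⊕1⊕0⊕1⊕1⊕0⊕0⊕1⊕1⊕1⊕0⊕0⊕1 = 0
Syndrome (s16...s1) = 00000 → position 0 (no error).
Overall parity (XOR of all 32 bits, including p0): 0⊕0⊕1⊕1⊕1⊕0⊕1⊕1⊕0⊕1⊕0⊕1⊕0⊕1⊕0⊕1⊕0⊕0⊕0⊕1⊕1⊕0⊕1⊕1⊕0⊕0⊕1⊕1⊕1⊕0⊕0⊕1 = 1
Overall=1, syndrome position=0 → single-bit error at position 0.

single 0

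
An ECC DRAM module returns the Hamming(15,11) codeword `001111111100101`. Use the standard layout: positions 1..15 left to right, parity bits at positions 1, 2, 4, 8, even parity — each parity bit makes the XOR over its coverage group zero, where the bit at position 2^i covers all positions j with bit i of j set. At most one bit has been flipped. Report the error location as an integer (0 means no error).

s1: b1⊕b3⊕b5⊕b7⊕b9⊕b11⊕b13⊕b15 = 0⊕1⊕1⊕1⊕1⊕0⊕1⊕1 = 0
s2: b2⊕b3⊕b6⊕b7⊕b10⊕b11⊕b14⊕b15 = 0⊕1⊕1⊕1⊕1⊕0⊕0⊕1 = 1
s4: b4⊕b5⊕b6⊕b7⊕b12⊕b13⊕b14⊕b15 = 1⊕1⊕1⊕1⊕0⊕1⊕0⊕1 = 0
s8: b8⊕b9⊕b10⊕b11⊕b12⊕b13⊕b14⊕b15 = 1⊕1⊕1⊕0⊕0⊕1⊕0⊕1 = 1
Syndrome (s8...s1) = 1010 → position 10.

10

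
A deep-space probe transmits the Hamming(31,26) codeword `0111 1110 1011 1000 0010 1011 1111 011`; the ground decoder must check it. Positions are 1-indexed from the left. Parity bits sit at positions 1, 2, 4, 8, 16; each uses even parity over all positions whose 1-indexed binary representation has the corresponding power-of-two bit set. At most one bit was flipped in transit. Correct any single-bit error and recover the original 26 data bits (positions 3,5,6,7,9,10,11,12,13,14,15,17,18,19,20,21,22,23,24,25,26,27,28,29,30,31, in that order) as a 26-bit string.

11111011110001010111111011

s1: b1⊕b3⊕b5⊕b7⊕b9⊕b11⊕b13⊕b15⊕b17⊕b19⊕b21⊕b23⊕b25⊕b27⊕b29⊕b31 = 0⊕1⊕1⊕1⊕1⊕1⊕1⊕0⊕0⊕1⊕1⊕1⊕1⊕1⊕0⊕1 = 0
s2: b2⊕b3⊕b6⊕b7⊕b10⊕b11⊕b14⊕b15⊕b18⊕b19⊕b22⊕b23⊕b26⊕b27⊕b30⊕b31 = 1⊕1⊕1⊕1⊕0⊕1⊕0⊕0⊕0⊕1⊕0⊕1⊕1⊕1⊕1⊕1 = 1
s4: b4⊕b5⊕b6⊕b7⊕b12⊕b13⊕b14⊕b15⊕b20⊕b21⊕b22⊕b23⊕b28⊕b29⊕b30⊕b31 = 1⊕1⊕1⊕1⊕1⊕1⊕0⊕0⊕0⊕1⊕0⊕1⊕1⊕0⊕1⊕1 = 1
s8: b8⊕b9⊕b10⊕b11⊕b12⊕b13⊕b14⊕b15⊕b24⊕b25⊕b26⊕b27⊕b28⊕b29⊕b30⊕b31 = 0⊕1⊕0⊕1⊕1⊕1⊕0⊕0⊕1⊕1⊕1⊕1⊕1⊕0⊕1⊕1 = 1
s16: b16⊕b17⊕b18⊕b19⊕b20⊕b21⊕b22⊕b23⊕b24⊕b25⊕b26⊕b27⊕b28⊕b29⊕b30⊕b31 = 0⊕0⊕0⊕1⊕0⊕1⊕0⊕1⊕1⊕1⊕1⊕1⊕1⊕0⊕1⊕1 = 0
Syndrome (s16...s1) = 01110 → position 14.
Flip bit 14: corrected codeword = 0111111010111100001010111111011
Data bits at positions 3,5,6,7,9,10,11,12,13,14,15,17,18,19,20,21,22,23,24,25,26,27,28,29,30,31: 11111011110001010111111011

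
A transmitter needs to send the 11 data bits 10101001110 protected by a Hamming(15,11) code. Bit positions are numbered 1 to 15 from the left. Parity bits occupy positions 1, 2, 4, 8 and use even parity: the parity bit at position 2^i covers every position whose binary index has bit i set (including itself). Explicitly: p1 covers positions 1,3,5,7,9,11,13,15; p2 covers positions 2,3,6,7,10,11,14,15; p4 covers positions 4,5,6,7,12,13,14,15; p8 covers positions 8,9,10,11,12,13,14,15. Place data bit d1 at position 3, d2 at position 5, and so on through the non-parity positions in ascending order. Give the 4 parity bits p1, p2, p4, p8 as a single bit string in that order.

Place data bits at non-power-of-two positions: b3=1, b5=0, b6=1, b7=0, b9=1, b10=0, b11=0, b12=1, b13=1, b14=1, b15=0.
p1 = XOR of data positions {3,5,7,9,11,13,15} = 1⊕0⊕0⊕1⊕0⊕1⊕0 = 1
p2 = XOR of data positions {3,6,7,10,11,14,15} = 1⊕1⊕0⊕0⊕0⊕1⊕0 = 1
p4 = XOR of data positions {5,6,7,12,13,14,15} = 0⊕1⊕0⊕1⊕1⊕1⊕0 = 0
p8 = XOR of data positions {9,10,11,12,13,14,15} = 1⊕0⊕0⊕1⊕1⊕1⊕0 = 0
Parity bits p1,p2,p4,p8 = 1100

1100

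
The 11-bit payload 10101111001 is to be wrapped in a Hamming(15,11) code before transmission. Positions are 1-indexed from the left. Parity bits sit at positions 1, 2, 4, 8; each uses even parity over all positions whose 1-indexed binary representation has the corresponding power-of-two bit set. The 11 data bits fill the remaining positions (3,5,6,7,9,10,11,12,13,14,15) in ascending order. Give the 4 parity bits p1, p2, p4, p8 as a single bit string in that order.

Place data bits at non-power-of-two positions: b3=1, b5=0, b6=1, b7=0, b9=1, b10=1, b11=1, b12=1, b13=0, b14=0, b15=1.
p1 = XOR of data positions {3,5,7,9,11,13,15} = 1⊕0⊕0⊕1⊕1⊕0⊕1 = 0
p2 = XOR of data positions {3,6,7,10,11,14,15} = 1⊕1⊕0⊕1⊕1⊕0⊕1 = 1
p4 = XOR of data positions {5,6,7,12,13,14,15} = 0⊕1⊕0⊕1⊕0⊕0⊕1 = 1
p8 = XOR of data positions {9,10,11,12,13,14,15} = 1⊕1⊕1⊕1⊕0⊕0⊕1 = 1
Parity bits p1,p2,p4,p8 = 0111

0111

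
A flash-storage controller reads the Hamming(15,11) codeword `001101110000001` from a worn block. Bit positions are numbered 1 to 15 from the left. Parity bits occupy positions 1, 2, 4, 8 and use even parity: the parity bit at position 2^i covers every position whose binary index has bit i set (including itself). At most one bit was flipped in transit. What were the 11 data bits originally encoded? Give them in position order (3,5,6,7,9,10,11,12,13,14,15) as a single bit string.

10110000001

s1: b1⊕b3⊕b5⊕b7⊕b9⊕b11⊕b13⊕b15 = 0⊕1⊕0⊕1⊕0⊕0⊕0⊕1 = 1
s2: b2⊕b3⊕b6⊕b7⊕b10⊕b11⊕b14⊕b15 = 0⊕1⊕1⊕1⊕0⊕0⊕0⊕1 = 0
s4: b4⊕b5⊕b6⊕b7⊕b12⊕b13⊕b14⊕b15 = 1⊕0⊕1⊕1⊕0⊕0⊕0⊕1 = 0
s8: b8⊕b9⊕b10⊕b11⊕b12⊕b13⊕b14⊕b15 = 1⊕0⊕0⊕0⊕0⊕0⊕0⊕1 = 0
Syndrome (s8...s1) = 0001 → position 1.
Flip bit 1: corrected codeword = 101101110000001
Data bits at positions 3,5,6,7,9,10,11,12,13,14,15: 10110000001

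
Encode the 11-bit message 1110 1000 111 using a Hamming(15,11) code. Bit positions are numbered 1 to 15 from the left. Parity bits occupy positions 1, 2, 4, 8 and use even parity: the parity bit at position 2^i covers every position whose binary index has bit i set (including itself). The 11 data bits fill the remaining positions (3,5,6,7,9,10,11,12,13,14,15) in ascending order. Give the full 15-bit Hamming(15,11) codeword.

101111001000111

Place data bits at non-power-of-two positions: b3=1, b5=1, b6=1, b7=0, b9=1, b10=0, b11=0, b12=0, b13=1, b14=1, b15=1.
p1 = XOR of data positions {3,5,7,9,11,13,15} = 1⊕1⊕0⊕1⊕0⊕1⊕1 = 1
p2 = XOR of data positions {3,6,7,10,11,14,15} = 1⊕1⊕0⊕0⊕0⊕1⊕1 = 0
p4 = XOR of data positions {5,6,7,12,13,14,15} = 1⊕1⊕0⊕0⊕1⊕1⊕1 = 1
p8 = XOR of data positions {9,10,11,12,13,14,15} = 1⊕0⊕0⊕0⊕1⊕1⊕1 = 0
Codeword b1..b15 = 101111001000111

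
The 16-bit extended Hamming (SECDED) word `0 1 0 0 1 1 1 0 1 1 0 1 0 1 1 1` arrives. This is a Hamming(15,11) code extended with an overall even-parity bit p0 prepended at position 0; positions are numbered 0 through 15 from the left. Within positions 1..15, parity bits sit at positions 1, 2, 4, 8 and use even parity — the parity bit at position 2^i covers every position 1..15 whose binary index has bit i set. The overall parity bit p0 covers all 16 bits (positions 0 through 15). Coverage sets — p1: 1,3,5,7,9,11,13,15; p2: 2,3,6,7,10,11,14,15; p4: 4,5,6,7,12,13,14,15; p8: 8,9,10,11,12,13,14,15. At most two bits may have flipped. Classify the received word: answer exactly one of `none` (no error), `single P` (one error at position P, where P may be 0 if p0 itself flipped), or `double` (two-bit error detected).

none

s1: b1⊕b3⊕b5⊕b7⊕b9⊕b11⊕b13⊕b15 = 1⊕0⊕1⊕0⊕1⊕1⊕1⊕1 = 0
s2: b2⊕b3⊕b6⊕b7⊕b10⊕b11⊕b14⊕b15 = 0⊕0⊕1⊕0⊕0⊕1⊕1⊕1 = 0
s4: b4⊕b5⊕b6⊕b7⊕b12⊕b13⊕b14⊕b15 = 1⊕1⊕1⊕0⊕0⊕1⊕1⊕1 = 0
s8: b8⊕b9⊕b10⊕b11⊕b12⊕b13⊕b14⊕b15 = 1⊕1⊕0⊕1⊕0⊕1⊕1⊕1 = 0
Syndrome (s8...s1) = 0000 → position 0 (no error).
Overall parity (XOR of all 16 bits, including p0): 0⊕1⊕0⊕0⊕1⊕1⊕1⊕0⊕1⊕1⊕0⊕1⊕0⊕1⊕1⊕1 = 0
Overall=0, syndrome position=0 → no error.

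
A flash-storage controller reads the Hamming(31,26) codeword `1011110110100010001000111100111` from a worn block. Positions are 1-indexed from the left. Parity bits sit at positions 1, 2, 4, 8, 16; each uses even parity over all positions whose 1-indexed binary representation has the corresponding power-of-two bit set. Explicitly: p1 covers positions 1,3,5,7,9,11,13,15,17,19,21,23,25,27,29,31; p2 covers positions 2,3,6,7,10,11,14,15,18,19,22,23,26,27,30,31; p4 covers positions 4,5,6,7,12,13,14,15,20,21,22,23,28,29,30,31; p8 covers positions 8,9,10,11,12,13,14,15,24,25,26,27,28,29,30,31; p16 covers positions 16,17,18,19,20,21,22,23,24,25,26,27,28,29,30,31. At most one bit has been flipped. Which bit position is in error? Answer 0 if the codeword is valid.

s1: b1⊕b3⊕b5⊕b7⊕b9⊕b11⊕b13⊕b15⊕b17⊕b19⊕b21⊕b23⊕b25⊕b27⊕b29⊕b31 = 1⊕1⊕1⊕0⊕1⊕1⊕0⊕1⊕0⊕1⊕0⊕1⊕1⊕0⊕1⊕1 = 1
s2: b2⊕b3⊕b6⊕b7⊕b10⊕b11⊕b14⊕b15⊕b18⊕b19⊕b22⊕b23⊕b26⊕b27⊕b30⊕b31 = 0⊕1⊕1⊕0⊕0⊕1⊕0⊕1⊕0⊕1⊕0⊕1⊕1⊕0⊕1⊕1 = 1
s4: b4⊕b5⊕b6⊕b7⊕b12⊕b13⊕b14⊕b15⊕b20⊕b21⊕b22⊕b23⊕b28⊕b29⊕b30⊕b31 = 1⊕1⊕1⊕0⊕0⊕0⊕0⊕1⊕0⊕0⊕0⊕1⊕0⊕1⊕1⊕1 = 0
s8: b8⊕b9⊕b10⊕b11⊕b12⊕b13⊕b14⊕b15⊕b24⊕b25⊕b26⊕b27⊕b28⊕b29⊕b30⊕b31 = 1⊕1⊕0⊕1⊕0⊕0⊕0⊕1⊕1⊕1⊕1⊕0⊕0⊕1⊕1⊕1 = 0
s16: b16⊕b17⊕b18⊕b19⊕b20⊕b21⊕b22⊕b23⊕b24⊕b25⊕b26⊕b27⊕b28⊕b29⊕b30⊕b31 = 0⊕0⊕0⊕1⊕0⊕0⊕0⊕1⊕1⊕1⊕1⊕0⊕0⊕1⊕1⊕1 = 0
Syndrome (s16...s1) = 00011 → position 3.

3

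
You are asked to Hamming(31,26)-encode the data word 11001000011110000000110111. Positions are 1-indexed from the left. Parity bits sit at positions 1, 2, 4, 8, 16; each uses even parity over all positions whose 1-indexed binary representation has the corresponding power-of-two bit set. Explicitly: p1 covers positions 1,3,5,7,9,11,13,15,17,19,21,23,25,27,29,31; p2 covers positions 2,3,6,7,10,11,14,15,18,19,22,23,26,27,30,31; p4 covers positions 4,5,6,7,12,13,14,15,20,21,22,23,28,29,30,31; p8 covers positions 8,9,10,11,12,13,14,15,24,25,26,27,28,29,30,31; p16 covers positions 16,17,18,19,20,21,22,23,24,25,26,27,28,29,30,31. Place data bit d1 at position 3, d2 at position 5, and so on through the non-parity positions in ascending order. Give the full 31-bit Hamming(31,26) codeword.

0010100010000111110000000110111

Place data bits at non-power-of-two positions: b3=1, b5=1, b6=0, b7=0, b9=1, b10=0, b11=0, b12=0, b13=0, b14=1, b15=1, b17=1, b18=1, b19=0, b20=0, b21=0, b22=0, b23=0, b24=0, b25=0, b26=1, b27=1, b28=0, b29=1, b30=1, b31=1.
p1 = XOR of data positions {3,5,7,9,11,13,15,17,19,21,23,25,27,29,31} = 1⊕1⊕0⊕1⊕0⊕0⊕1⊕1⊕0⊕0⊕0⊕0⊕1⊕1⊕1 = 0
p2 = XOR of data positions {3,6,7,10,11,14,15,18,19,22,23,26,27,30,31} = 1⊕0⊕0⊕0⊕0⊕1⊕1⊕1⊕0⊕0⊕0⊕1⊕1⊕1⊕1 = 0
p4 = XOR of data positions {5,6,7,12,13,14,15,20,21,22,23,28,29,30,31} = 1⊕0⊕0⊕0⊕0⊕1⊕1⊕0⊕0⊕0⊕0⊕0⊕1⊕1⊕1 = 0
p8 = XOR of data positions {9,10,11,12,13,14,15,24,25,26,27,28,29,30,31} = 1⊕0⊕0⊕0⊕0⊕1⊕1⊕0⊕0⊕1⊕1⊕0⊕1⊕1⊕1 = 0
p16 = XOR of data positions {17,18,19,20,21,22,23,24,25,26,27,28,29,30,31} = 1⊕1⊕0⊕0⊕0⊕0⊕0⊕0⊕0⊕1⊕1⊕0⊕1⊕1⊕1 = 1
Codeword b1..b31 = 0010100010000111110000000110111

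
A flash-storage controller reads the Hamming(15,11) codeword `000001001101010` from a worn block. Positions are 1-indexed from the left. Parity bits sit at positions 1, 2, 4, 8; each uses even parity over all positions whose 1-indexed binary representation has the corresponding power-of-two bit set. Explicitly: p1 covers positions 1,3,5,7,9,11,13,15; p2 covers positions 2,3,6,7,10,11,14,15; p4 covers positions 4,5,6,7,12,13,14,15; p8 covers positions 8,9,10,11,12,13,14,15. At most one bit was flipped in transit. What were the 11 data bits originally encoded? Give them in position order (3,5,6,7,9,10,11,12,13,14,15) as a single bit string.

s1: b1⊕b3⊕b5⊕b7⊕b9⊕b11⊕b13⊕b15 = 0⊕0⊕0⊕0⊕1⊕0⊕0⊕0 = 1
s2: b2⊕b3⊕b6⊕b7⊕b10⊕b11⊕b14⊕b15 = 0⊕0⊕1⊕0⊕1⊕0⊕1⊕0 = 1
s4: b4⊕b5⊕b6⊕b7⊕b12⊕b13⊕b14⊕b15 = 0⊕0⊕1⊕0⊕1⊕0⊕1⊕0 = 1
s8: b8⊕b9⊕b10⊕b11⊕b12⊕b13⊕b14⊕b15 = 0⊕1⊕1⊕0⊕1⊕0⊕1⊕0 = 0
Syndrome (s8...s1) = 0111 → position 7.
Flip bit 7: corrected codeword = 000001101101010
Data bits at positions 3,5,6,7,9,10,11,12,13,14,15: 00111101010

00111101010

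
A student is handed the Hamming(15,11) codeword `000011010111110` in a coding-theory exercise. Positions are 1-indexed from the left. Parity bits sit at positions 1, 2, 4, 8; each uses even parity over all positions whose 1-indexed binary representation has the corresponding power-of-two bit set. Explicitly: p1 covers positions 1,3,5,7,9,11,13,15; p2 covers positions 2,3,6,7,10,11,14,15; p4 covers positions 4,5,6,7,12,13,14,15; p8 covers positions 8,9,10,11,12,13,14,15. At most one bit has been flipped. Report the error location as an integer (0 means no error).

s1: b1⊕b3⊕b5⊕b7⊕b9⊕b11⊕b13⊕b15 = 0⊕0⊕1⊕0⊕0⊕1⊕1⊕0 = 1
s2: b2⊕b3⊕b6⊕b7⊕b10⊕b11⊕b14⊕b15 = 0⊕0⊕1⊕0⊕1⊕1⊕1⊕0 = 0
s4: b4⊕b5⊕b6⊕b7⊕b12⊕b13⊕b14⊕b15 = 0⊕1⊕1⊕0⊕1⊕1⊕1⊕0 = 1
s8: b8⊕b9⊕b10⊕b11⊕b12⊕b13⊕b14⊕b15 = 1⊕0⊕1⊕1⊕1⊕1⊕1⊕0 = 0
Syndrome (s8...s1) = 0101 → position 5.

5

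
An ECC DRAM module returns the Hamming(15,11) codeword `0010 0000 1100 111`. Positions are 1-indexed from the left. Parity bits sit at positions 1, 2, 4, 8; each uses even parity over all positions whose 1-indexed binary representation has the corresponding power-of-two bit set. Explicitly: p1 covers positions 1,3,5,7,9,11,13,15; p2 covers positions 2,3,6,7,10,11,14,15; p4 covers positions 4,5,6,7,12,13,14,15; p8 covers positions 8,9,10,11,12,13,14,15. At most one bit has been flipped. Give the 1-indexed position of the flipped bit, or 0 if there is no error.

12

s1: b1⊕b3⊕b5⊕b7⊕b9⊕b11⊕b13⊕b15 = 0⊕1⊕0⊕0⊕1⊕0⊕1⊕1 = 0
s2: b2⊕b3⊕b6⊕b7⊕b10⊕b11⊕b14⊕b15 = 0⊕1⊕0⊕0⊕1⊕0⊕1⊕1 = 0
s4: b4⊕b5⊕b6⊕b7⊕b12⊕b13⊕b14⊕b15 = 0⊕0⊕0⊕0⊕0⊕1⊕1⊕1 = 1
s8: b8⊕b9⊕b10⊕b11⊕b12⊕b13⊕b14⊕b15 = 0⊕1⊕1⊕0⊕0⊕1⊕1⊕1 = 1
Syndrome (s8...s1) = 1100 → position 12.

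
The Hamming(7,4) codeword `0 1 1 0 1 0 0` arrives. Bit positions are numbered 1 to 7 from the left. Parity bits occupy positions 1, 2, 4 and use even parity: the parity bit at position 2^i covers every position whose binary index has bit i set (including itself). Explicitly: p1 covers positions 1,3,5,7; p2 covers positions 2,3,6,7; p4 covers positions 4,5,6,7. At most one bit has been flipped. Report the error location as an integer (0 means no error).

4

s1: b1⊕b3⊕b5⊕b7 = 0⊕1⊕1⊕0 = 0
s2: b2⊕b3⊕b6⊕b7 = 1⊕1⊕0⊕0 = 0
s4: b4⊕b5⊕b6⊕b7 = 0⊕1⊕0⊕0 = 1
Syndrome (s4...s1) = 100 → position 4.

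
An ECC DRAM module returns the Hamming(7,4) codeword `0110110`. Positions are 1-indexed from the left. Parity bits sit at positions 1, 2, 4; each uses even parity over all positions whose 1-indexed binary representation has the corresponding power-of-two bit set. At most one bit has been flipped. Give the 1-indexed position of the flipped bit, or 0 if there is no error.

s1: b1⊕b3⊕b5⊕b7 = 0⊕1⊕1⊕0 = 0
s2: b2⊕b3⊕b6⊕b7 = 1⊕1⊕1⊕0 = 1
s4: b4⊕b5⊕b6⊕b7 = 0⊕1⊕1⊕0 = 0
Syndrome (s4...s1) = 010 → position 2.

2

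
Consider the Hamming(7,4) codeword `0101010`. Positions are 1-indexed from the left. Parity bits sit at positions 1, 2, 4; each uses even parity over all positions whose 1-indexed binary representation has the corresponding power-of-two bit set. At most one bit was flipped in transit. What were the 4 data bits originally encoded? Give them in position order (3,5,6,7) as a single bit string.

0010

s1: b1⊕b3⊕b5⊕b7 = 0⊕0⊕0⊕0 = 0
s2: b2⊕b3⊕b6⊕b7 = 1⊕0⊕1⊕0 = 0
s4: b4⊕b5⊕b6⊕b7 = 1⊕0⊕1⊕0 = 0
Syndrome (s4...s1) = 000 → position 0 (no error).
No correction needed.
Data bits at positions 3,5,6,7: 0010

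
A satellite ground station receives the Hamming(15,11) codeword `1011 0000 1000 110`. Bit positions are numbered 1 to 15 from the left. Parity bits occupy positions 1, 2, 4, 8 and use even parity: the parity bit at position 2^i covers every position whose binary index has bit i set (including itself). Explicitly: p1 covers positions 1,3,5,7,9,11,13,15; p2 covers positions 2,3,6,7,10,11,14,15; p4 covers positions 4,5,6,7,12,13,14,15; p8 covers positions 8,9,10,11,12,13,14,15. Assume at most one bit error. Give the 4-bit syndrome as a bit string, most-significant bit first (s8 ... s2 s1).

s1: b1⊕b3⊕b5⊕b7⊕b9⊕b11⊕b13⊕b15 = 1⊕1⊕0⊕0⊕1⊕0⊕1⊕0 = 0
s2: b2⊕b3⊕b6⊕b7⊕b10⊕b11⊕b14⊕b15 = 0⊕1⊕0⊕0⊕0⊕0⊕1⊕0 = 0
s4: b4⊕b5⊕b6⊕b7⊕b12⊕b13⊕b14⊕b15 = 1⊕0⊕0⊕0⊕0⊕1⊕1⊕0 = 1
s8: b8⊕b9⊕b10⊕b11⊕b12⊕b13⊕b14⊕b15 = 0⊕1⊕0⊕0⊕0⊕1⊕1⊕0 = 1
Syndrome (s8...s1) = 1100 → position 12.

1100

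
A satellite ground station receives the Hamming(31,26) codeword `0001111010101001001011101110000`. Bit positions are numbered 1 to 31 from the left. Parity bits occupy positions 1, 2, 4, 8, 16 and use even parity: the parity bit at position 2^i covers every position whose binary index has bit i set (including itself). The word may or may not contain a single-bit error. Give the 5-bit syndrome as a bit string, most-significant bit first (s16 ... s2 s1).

00000

s1: b1⊕b3⊕b5⊕b7⊕b9⊕b11⊕b13⊕b15⊕b17⊕b19⊕b21⊕b23⊕b25⊕b27⊕b29⊕b31 = 0⊕0⊕1⊕1⊕1⊕1⊕1⊕0⊕0⊕1⊕1⊕1⊕1⊕1⊕0⊕0 = 0
s2: b2⊕b3⊕b6⊕b7⊕b10⊕b11⊕b14⊕b15⊕b18⊕b19⊕b22⊕b23⊕b26⊕b27⊕b30⊕b31 = 0⊕0⊕1⊕1⊕0⊕1⊕0⊕0⊕0⊕1⊕1⊕1⊕1⊕1⊕0⊕0 = 0
s4: b4⊕b5⊕b6⊕b7⊕b12⊕b13⊕b14⊕b15⊕b20⊕b21⊕b22⊕b23⊕b28⊕b29⊕b30⊕b31 = 1⊕1⊕1⊕1⊕0⊕1⊕0⊕0⊕0⊕1⊕1⊕1⊕0⊕0⊕0⊕0 = 0
s8: b8⊕b9⊕b10⊕b11⊕b12⊕b13⊕b14⊕b15⊕b24⊕b25⊕b26⊕b27⊕b28⊕b29⊕b30⊕b31 = 0⊕1⊕0⊕1⊕0⊕1⊕0⊕0⊕0⊕1⊕1⊕1⊕0⊕0⊕0⊕0 = 0
s16: b16⊕b17⊕b18⊕b19⊕b20⊕b21⊕b22⊕b23⊕b24⊕b25⊕b26⊕b27⊕b28⊕b29⊕b30⊕b31 = 1⊕0⊕0⊕1⊕0⊕1⊕1⊕1⊕0⊕1⊕1⊕1⊕0⊕0⊕0⊕0 = 0
Syndrome (s16...s1) = 00000 → position 0 (no error).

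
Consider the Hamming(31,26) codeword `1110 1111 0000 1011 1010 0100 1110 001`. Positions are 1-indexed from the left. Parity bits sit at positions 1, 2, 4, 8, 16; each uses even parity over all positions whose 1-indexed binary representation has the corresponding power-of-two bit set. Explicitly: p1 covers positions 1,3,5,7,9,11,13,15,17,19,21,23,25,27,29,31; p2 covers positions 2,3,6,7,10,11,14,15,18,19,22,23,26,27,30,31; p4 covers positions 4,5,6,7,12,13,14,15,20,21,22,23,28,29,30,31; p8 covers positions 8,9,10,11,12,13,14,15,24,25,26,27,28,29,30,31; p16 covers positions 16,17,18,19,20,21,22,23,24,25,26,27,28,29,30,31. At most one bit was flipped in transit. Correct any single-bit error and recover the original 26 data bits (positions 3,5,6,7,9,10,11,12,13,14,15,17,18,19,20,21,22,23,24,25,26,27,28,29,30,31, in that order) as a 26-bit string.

11110000001101001001110001

s1: b1⊕b3⊕b5⊕b7⊕b9⊕b11⊕b13⊕b15⊕b17⊕b19⊕b21⊕b23⊕b25⊕b27⊕b29⊕b31 = 1⊕1⊕1⊕1⊕0⊕0⊕1⊕1⊕1⊕1⊕0⊕0⊕1⊕1⊕0⊕1 = 1
s2: b2⊕b3⊕b6⊕b7⊕b10⊕b11⊕b14⊕b15⊕b18⊕b19⊕b22⊕b23⊕b26⊕b27⊕b30⊕b31 = 1⊕1⊕1⊕1⊕0⊕0⊕0⊕1⊕0⊕1⊕1⊕0⊕1⊕1⊕0⊕1 = 0
s4: b4⊕b5⊕b6⊕b7⊕b12⊕b13⊕b14⊕b15⊕b20⊕b21⊕b22⊕b23⊕b28⊕b29⊕b30⊕b31 = 0⊕1⊕1⊕1⊕0⊕1⊕0⊕1⊕0⊕0⊕1⊕0⊕0⊕0⊕0⊕1 = 1
s8: b8⊕b9⊕b10⊕b11⊕b12⊕b13⊕b14⊕b15⊕b24⊕b25⊕b26⊕b27⊕b28⊕b29⊕b30⊕b31 = 1⊕0⊕0⊕0⊕0⊕1⊕0⊕1⊕0⊕1⊕1⊕1⊕0⊕0⊕0⊕1 = 1
s16: b16⊕b17⊕b18⊕b19⊕b20⊕b21⊕b22⊕b23⊕b24⊕b25⊕b26⊕b27⊕b28⊕b29⊕b30⊕b31 = 1⊕1⊕0⊕1⊕0⊕0⊕1⊕0⊕0⊕1⊕1⊕1⊕0⊕0⊕0⊕1 = 0
Syndrome (s16...s1) = 01101 → position 13.
Flip bit 13: corrected codeword = 1110111100000011101001001110001
Data bits at positions 3,5,6,7,9,10,11,12,13,14,15,17,18,19,20,21,22,23,24,25,26,27,28,29,30,31: 11110000001101001001110001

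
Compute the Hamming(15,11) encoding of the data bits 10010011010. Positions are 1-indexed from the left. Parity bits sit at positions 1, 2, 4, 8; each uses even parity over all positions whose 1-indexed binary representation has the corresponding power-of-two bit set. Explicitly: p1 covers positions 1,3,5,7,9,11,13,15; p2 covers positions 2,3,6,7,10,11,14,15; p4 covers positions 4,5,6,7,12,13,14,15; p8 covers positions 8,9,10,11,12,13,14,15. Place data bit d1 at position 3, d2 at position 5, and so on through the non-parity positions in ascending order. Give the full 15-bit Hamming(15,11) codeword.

101100110011010

Place data bits at non-power-of-two positions: b3=1, b5=0, b6=0, b7=1, b9=0, b10=0, b11=1, b12=1, b13=0, b14=1, b15=0.
p1 = XOR of data positions {3,5,7,9,11,13,15} = 1⊕0⊕1⊕0⊕1⊕0⊕0 = 1
p2 = XOR of data positions {3,6,7,10,11,14,15} = 1⊕0⊕1⊕0⊕1⊕1⊕0 = 0
p4 = XOR of data positions {5,6,7,12,13,14,15} = 0⊕0⊕1⊕1⊕0⊕1⊕0 = 1
p8 = XOR of data positions {9,10,11,12,13,14,15} = 0⊕0⊕1⊕1⊕0⊕1⊕0 = 1
Codeword b1..b15 = 101100110011010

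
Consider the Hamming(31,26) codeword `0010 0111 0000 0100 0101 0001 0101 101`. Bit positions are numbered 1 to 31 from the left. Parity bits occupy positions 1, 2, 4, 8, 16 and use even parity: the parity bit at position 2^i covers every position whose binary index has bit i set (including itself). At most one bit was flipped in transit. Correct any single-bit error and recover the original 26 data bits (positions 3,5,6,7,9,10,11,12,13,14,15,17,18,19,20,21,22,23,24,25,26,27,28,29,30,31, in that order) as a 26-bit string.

s1: b1⊕b3⊕b5⊕b7⊕b9⊕b11⊕b13⊕b15⊕b17⊕b19⊕b21⊕b23⊕b25⊕b27⊕b29⊕b31 = 0⊕1⊕0⊕1⊕0⊕0⊕0⊕0⊕0⊕0⊕0⊕0⊕0⊕0⊕1⊕1 = 0
s2: b2⊕b3⊕b6⊕b7⊕b10⊕b11⊕b14⊕b15⊕b18⊕b19⊕b22⊕b23⊕b26⊕b27⊕b30⊕b31 = 0⊕1⊕1⊕1⊕0⊕0⊕1⊕0⊕1⊕0⊕0⊕0⊕1⊕0⊕0⊕1 = 1
s4: b4⊕b5⊕b6⊕b7⊕b12⊕b13⊕b14⊕b15⊕b20⊕b21⊕b22⊕b23⊕b28⊕b29⊕b30⊕b31 = 0⊕0⊕1⊕1⊕0⊕0⊕1⊕0⊕1⊕0⊕0⊕0⊕1⊕1⊕0⊕1 = 1
s8: b8⊕b9⊕b10⊕b11⊕b12⊕b13⊕b14⊕b15⊕b24⊕b25⊕b26⊕b27⊕b28⊕b29⊕b30⊕b31 = 1⊕0⊕0⊕0⊕0⊕0⊕1⊕0⊕1⊕0⊕1⊕0⊕1⊕1⊕0⊕1 = 1
s16: b16⊕b17⊕b18⊕b19⊕b20⊕b21⊕b22⊕b23⊕b24⊕b25⊕b26⊕b27⊕b28⊕b29⊕b30⊕b31 = 0⊕0⊕1⊕0⊕1⊕0⊕0⊕0⊕1⊕0⊕1⊕0⊕1⊕1⊕0⊕1 = 1
Syndrome (s16...s1) = 11110 → position 30.
Flip bit 30: corrected codeword = 0010011100000100010100010101111
Data bits at positions 3,5,6,7,9,10,11,12,13,14,15,17,18,19,20,21,22,23,24,25,26,27,28,29,30,31: 10110000010010100010101111

10110000010010100010101111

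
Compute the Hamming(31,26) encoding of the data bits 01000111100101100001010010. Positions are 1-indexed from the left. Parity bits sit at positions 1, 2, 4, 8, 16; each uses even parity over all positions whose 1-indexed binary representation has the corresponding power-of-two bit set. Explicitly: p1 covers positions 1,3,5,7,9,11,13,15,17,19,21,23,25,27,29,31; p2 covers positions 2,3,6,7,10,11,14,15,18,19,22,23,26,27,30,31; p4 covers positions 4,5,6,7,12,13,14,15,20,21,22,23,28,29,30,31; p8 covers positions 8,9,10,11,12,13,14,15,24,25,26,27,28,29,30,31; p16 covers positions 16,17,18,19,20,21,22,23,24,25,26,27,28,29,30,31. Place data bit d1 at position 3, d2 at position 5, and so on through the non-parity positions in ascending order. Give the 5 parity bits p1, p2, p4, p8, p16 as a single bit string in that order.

Place data bits at non-power-of-two positions: b3=0, b5=1, b6=0, b7=0, b9=0, b10=1, b11=1, b12=1, b13=1, b14=0, b15=0, b17=1, b18=0, b19=1, b20=1, b21=0, b22=0, b23=0, b24=0, b25=1, b26=0, b27=1, b28=0, b29=0, b30=1, b31=0.
p1 = XOR of data positions {3,5,7,9,11,13,15,17,19,21,23,25,27,29,31} = 0⊕1⊕0⊕0⊕1⊕1⊕0⊕1⊕1⊕0⊕0⊕1⊕1⊕0⊕0 = 1
p2 = XOR of data positions {3,6,7,10,11,14,15,18,19,22,23,26,27,30,31} = 0⊕0⊕0⊕1⊕1⊕0⊕0⊕0⊕1⊕0⊕0⊕0⊕1⊕1⊕0 = 1
p4 = XOR of data positions {5,6,7,12,13,14,15,20,21,22,23,28,29,30,31} = 1⊕0⊕0⊕1⊕1⊕0⊕0⊕1⊕0⊕0⊕0⊕0⊕0⊕1⊕0 = 1
p8 = XOR of data positions {9,10,11,12,13,14,15,24,25,26,27,28,29,30,31} = 0⊕1⊕1⊕1⊕1⊕0⊕0⊕0⊕1⊕0⊕1⊕0⊕0⊕1⊕0 = 1
p16 = XOR of data positions {17,18,19,20,21,22,23,24,25,26,27,28,29,30,31} = 1⊕0⊕1⊕1⊕0⊕0⊕0⊕0⊕1⊕0⊕1⊕0⊕0⊕1⊕0 = 0
Parity bits p1,p2,p4,p8,p16 = 11110

11110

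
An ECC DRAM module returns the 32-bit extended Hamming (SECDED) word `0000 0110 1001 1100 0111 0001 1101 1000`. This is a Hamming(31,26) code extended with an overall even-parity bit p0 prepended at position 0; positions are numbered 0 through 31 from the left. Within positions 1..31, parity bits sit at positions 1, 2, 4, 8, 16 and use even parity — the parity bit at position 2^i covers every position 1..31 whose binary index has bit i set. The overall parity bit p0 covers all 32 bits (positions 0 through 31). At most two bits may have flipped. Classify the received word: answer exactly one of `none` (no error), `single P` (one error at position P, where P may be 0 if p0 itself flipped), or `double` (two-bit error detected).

none

s1: b1⊕b3⊕b5⊕b7⊕b9⊕b11⊕b13⊕b15⊕b17⊕b19⊕b21⊕b23⊕b25⊕b27⊕b29⊕b31 = 0⊕0⊕1⊕0⊕0⊕1⊕1⊕0⊕1⊕1⊕0⊕1⊕1⊕1⊕0⊕0 = 0
s2: b2⊕b3⊕b6⊕b7⊕b10⊕b11⊕b14⊕b15⊕b18⊕b19⊕b22⊕b23⊕b26⊕b27⊕b30⊕b31 = 0⊕0⊕1⊕0⊕0⊕1⊕0⊕0⊕1⊕1⊕0⊕1⊕0⊕1⊕0⊕0 = 0
s4: b4⊕b5⊕b6⊕b7⊕b12⊕b13⊕b14⊕b15⊕b20⊕b21⊕b22⊕b23⊕b28⊕b29⊕b30⊕b31 = 0⊕1⊕1⊕0⊕1⊕1⊕0⊕0⊕0⊕0⊕0⊕1⊕1⊕0⊕0⊕0 = 0
s8: b8⊕b9⊕b10⊕b11⊕b12⊕b13⊕b14⊕b15⊕b24⊕b25⊕b26⊕b27⊕b28⊕b29⊕b30⊕b31 = 1⊕0⊕0⊕1⊕1⊕1⊕0⊕0⊕1⊕1⊕0⊕1⊕1⊕0⊕0⊕0 = 0
s16: b16⊕b17⊕b18⊕b19⊕b20⊕b21⊕b22⊕b23⊕b24⊕b25⊕b26⊕b27⊕b28⊕b29⊕b30⊕b31 = 0⊕1⊕1⊕1⊕0⊕0⊕0⊕1⊕1⊕1⊕0⊕1⊕1⊕0⊕0⊕0 = 0
Syndrome (s16...s1) = 00000 → position 0 (no error).
Overall parity (XOR of all 32 bits, including p0): 0⊕0⊕0⊕0⊕0⊕1⊕1⊕0⊕1⊕0⊕0⊕1⊕1⊕1⊕0⊕0⊕0⊕1⊕1⊕1⊕0⊕0⊕0⊕1⊕1⊕1⊕0⊕1⊕1⊕0⊕0⊕0 = 0
Overall=0, syndrome position=0 → no error.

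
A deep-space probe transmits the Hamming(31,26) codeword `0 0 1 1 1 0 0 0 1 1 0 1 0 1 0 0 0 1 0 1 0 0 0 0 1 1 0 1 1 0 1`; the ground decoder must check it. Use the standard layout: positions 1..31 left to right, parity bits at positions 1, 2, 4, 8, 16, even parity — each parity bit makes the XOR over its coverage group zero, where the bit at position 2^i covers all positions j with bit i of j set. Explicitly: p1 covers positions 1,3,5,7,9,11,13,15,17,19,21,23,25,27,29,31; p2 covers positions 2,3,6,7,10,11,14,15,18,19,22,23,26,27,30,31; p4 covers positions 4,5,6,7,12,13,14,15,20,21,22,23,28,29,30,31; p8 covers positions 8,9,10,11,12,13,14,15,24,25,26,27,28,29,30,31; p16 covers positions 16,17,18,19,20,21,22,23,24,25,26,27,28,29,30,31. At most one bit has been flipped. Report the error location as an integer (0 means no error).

24

s1: b1⊕b3⊕b5⊕b7⊕b9⊕b11⊕b13⊕b15⊕b17⊕b19⊕b21⊕b23⊕b25⊕b27⊕b29⊕b31 = 0⊕1⊕1⊕0⊕1⊕0⊕0⊕0⊕0⊕0⊕0⊕0⊕1⊕0⊕1⊕1 = 0
s2: b2⊕b3⊕b6⊕b7⊕b10⊕b11⊕b14⊕b15⊕b18⊕b19⊕b22⊕b23⊕b26⊕b27⊕b30⊕b31 = 0⊕1⊕0⊕0⊕1⊕0⊕1⊕0⊕1⊕0⊕0⊕0⊕1⊕0⊕0⊕1 = 0
s4: b4⊕b5⊕b6⊕b7⊕b12⊕b13⊕b14⊕b15⊕b20⊕b21⊕b22⊕b23⊕b28⊕b29⊕b30⊕b31 = 1⊕1⊕0⊕0⊕1⊕0⊕1⊕0⊕1⊕0⊕0⊕0⊕1⊕1⊕0⊕1 = 0
s8: b8⊕b9⊕b10⊕b11⊕b12⊕b13⊕b14⊕b15⊕b24⊕b25⊕b26⊕b27⊕b28⊕b29⊕b30⊕b31 = 0⊕1⊕1⊕0⊕1⊕0⊕1⊕0⊕0⊕1⊕1⊕0⊕1⊕1⊕0⊕1 = 1
s16: b16⊕b17⊕b18⊕b19⊕b20⊕b21⊕b22⊕b23⊕b24⊕b25⊕b26⊕b27⊕b28⊕b29⊕b30⊕b31 = 0⊕0⊕1⊕0⊕1⊕0⊕0⊕0⊕0⊕1⊕1⊕0⊕1⊕1⊕0⊕1 = 1
Syndrome (s16...s1) = 11000 → position 24.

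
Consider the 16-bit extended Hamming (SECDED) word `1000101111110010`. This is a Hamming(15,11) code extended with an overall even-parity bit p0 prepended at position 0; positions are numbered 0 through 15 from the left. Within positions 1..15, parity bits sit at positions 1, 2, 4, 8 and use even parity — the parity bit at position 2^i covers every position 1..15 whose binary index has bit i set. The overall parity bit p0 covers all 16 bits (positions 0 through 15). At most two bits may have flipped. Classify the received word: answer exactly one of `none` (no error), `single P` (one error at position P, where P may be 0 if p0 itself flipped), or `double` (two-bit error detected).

single 11

s1: b1⊕b3⊕b5⊕b7⊕b9⊕b11⊕b13⊕b15 = 0⊕0⊕0⊕1⊕1⊕1⊕0⊕0 = 1
s2: b2⊕b3⊕b6⊕b7⊕b10⊕b11⊕b14⊕b15 = 0⊕0⊕1⊕1⊕1⊕1⊕1⊕0 = 1
s4: b4⊕b5⊕b6⊕b7⊕b12⊕b13⊕b14⊕b15 = 1⊕0⊕1⊕1⊕0⊕0⊕1⊕0 = 0
s8: b8⊕b9⊕b10⊕b11⊕b12⊕b13⊕b14⊕b15 = 1⊕1⊕1⊕1⊕0⊕0⊕1⊕0 = 1
Syndrome (s8...s1) = 1011 → position 11.
Overall parity (XOR of all 16 bits, including p0): 1⊕0⊕0⊕0⊕1⊕0⊕1⊕1⊕1⊕1⊕1⊕1⊕0⊕0⊕1⊕0 = 1
Overall=1, syndrome position=11 → single-bit error at position 11.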